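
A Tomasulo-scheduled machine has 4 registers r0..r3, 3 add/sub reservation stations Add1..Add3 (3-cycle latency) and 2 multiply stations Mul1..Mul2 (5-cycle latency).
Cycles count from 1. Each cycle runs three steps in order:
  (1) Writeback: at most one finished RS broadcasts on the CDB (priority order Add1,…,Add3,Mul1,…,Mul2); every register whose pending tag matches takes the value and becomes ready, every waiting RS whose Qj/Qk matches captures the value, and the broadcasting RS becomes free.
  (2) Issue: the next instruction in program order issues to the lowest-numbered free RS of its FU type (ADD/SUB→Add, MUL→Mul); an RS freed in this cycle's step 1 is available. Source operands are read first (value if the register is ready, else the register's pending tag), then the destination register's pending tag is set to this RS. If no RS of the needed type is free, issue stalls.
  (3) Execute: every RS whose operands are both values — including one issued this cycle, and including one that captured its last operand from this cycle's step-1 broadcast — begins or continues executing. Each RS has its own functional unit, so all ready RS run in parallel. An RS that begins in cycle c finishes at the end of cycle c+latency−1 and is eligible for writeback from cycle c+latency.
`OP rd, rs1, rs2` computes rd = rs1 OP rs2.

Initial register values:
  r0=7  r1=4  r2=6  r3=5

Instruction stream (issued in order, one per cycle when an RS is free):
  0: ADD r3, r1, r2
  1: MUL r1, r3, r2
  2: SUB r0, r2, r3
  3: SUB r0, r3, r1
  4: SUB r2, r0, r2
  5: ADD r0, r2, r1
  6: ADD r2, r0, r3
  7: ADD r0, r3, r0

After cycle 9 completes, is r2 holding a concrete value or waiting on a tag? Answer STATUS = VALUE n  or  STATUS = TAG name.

  c1: issue ADD r3<-Add1  regs: r0:7,r1:4,r2:6,r3:Add1
  c2: issue MUL r1<-Mul1  regs: r0:7,r1:Mul1,r2:6,r3:Add1
  c3: issue SUB r0<-Add2  regs: r0:Add2,r1:Mul1,r2:6,r3:Add1
  c4: CDB Add1=10; issue SUB r0<-Add1  regs: r0:Add1,r1:Mul1,r2:6,r3:10
  c5: issue SUB r2<-Add3  regs: r0:Add1,r1:Mul1,r2:Add3,r3:10
  c6: stall  regs: r0:Add1,r1:Mul1,r2:Add3,r3:10
  c7: CDB Add2=-4; issue ADD r0<-Add2  regs: r0:Add2,r1:Mul1,r2:Add3,r3:10
  c8: stall  regs: r0:Add2,r1:Mul1,r2:Add3,r3:10
  c9: CDB Mul1=60; stall  regs: r0:Add2,r1:60,r2:Add3,r3:10

STATUS = TAG Add3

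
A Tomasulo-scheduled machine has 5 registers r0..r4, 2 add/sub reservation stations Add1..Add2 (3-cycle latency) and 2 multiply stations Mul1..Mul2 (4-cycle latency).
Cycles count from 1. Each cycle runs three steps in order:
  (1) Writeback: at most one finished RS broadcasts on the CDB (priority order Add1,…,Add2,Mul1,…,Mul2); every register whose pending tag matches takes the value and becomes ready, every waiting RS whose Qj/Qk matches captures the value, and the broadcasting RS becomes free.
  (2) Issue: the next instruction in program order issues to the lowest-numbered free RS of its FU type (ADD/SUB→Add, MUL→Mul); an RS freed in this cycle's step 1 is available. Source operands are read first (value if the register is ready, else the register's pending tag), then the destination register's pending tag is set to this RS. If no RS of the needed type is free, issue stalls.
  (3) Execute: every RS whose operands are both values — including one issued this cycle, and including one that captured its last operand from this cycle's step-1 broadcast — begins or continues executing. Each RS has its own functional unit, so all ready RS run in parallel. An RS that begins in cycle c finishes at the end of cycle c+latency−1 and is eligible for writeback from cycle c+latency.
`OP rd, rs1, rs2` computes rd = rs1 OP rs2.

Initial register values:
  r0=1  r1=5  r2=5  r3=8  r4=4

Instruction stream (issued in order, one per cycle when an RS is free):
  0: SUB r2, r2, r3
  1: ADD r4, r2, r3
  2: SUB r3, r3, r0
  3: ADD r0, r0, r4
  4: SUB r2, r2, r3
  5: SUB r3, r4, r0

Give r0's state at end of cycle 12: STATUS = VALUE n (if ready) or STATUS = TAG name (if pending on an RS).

  c1: issue SUB r2<-Add1  regs: r0:1,r1:5,r2:Add1,r3:8,r4:4
  c2: issue ADD r4<-Add2  regs: r0:1,r1:5,r2:Add1,r3:8,r4:Add2
  c3: stall  regs: r0:1,r1:5,r2:Add1,r3:8,r4:Add2
  c4: CDB Add1=-3; issue SUB r3<-Add1  regs: r0:1,r1:5,r2:-3,r3:Add1,r4:Add2
  c5: stall  regs: r0:1,r1:5,r2:-3,r3:Add1,r4:Add2
  c6: stall  regs: r0:1,r1:5,r2:-3,r3:Add1,r4:Add2
  c7: CDB Add1=7; issue ADD r0<-Add1  regs: r0:Add1,r1:5,r2:-3,r3:7,r4:Add2
  c8: CDB Add2=5; issue SUB r2<-Add2  regs: r0:Add1,r1:5,r2:Add2,r3:7,r4:5
  c9: stall  regs: r0:Add1,r1:5,r2:Add2,r3:7,r4:5
  c10: stall  regs: r0:Add1,r1:5,r2:Add2,r3:7,r4:5
  c11: CDB Add1=6; issue SUB r3<-Add1  regs: r0:6,r1:5,r2:Add2,r3:Add1,r4:5
  c12: CDB Add2=-10  regs: r0:6,r1:5,r2:-10,r3:Add1,r4:5

STATUS = VALUE 6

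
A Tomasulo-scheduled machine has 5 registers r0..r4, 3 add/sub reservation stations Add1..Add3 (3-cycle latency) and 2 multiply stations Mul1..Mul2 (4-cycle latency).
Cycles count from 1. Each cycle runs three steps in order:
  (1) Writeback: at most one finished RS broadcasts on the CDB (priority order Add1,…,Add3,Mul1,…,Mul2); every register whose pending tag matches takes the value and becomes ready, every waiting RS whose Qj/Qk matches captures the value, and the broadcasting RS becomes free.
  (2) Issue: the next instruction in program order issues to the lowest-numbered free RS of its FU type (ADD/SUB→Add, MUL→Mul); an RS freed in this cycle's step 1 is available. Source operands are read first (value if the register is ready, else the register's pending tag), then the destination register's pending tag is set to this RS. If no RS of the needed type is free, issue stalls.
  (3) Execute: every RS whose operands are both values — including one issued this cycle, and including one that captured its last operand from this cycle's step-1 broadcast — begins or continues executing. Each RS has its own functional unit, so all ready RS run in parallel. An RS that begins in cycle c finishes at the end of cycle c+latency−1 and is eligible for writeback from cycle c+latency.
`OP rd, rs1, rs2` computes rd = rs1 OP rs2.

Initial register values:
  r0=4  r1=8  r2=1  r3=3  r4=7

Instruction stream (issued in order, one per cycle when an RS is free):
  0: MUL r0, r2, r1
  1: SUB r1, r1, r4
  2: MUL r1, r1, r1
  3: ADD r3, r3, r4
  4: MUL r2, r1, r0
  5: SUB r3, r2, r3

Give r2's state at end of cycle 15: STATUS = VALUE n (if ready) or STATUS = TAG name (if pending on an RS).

  c1: issue MUL r0<-Mul1  regs: r0:Mul1,r1:8,r2:1,r3:3,r4:7
  c2: issue SUB r1<-Add1  regs: r0:Mul1,r1:Add1,r2:1,r3:3,r4:7
  c3: issue MUL r1<-Mul2  regs: r0:Mul1,r1:Mul2,r2:1,r3:3,r4:7
  c4: issue ADD r3<-Add2  regs: r0:Mul1,r1:Mul2,r2:1,r3:Add2,r4:7
  c5: CDB Add1=1; stall  regs: r0:Mul1,r1:Mul2,r2:1,r3:Add2,r4:7
  c6: CDB Mul1=8; issue MUL r2<-Mul1  regs: r0:8,r1:Mul2,r2:Mul1,r3:Add2,r4:7
  c7: CDB Add2=10; issue SUB r3<-Add1  regs: r0:8,r1:Mul2,r2:Mul1,r3:Add1,r4:7
  c8: -  regs: r0:8,r1:Mul2,r2:Mul1,r3:Add1,r4:7
  c9: CDB Mul2=1  regs: r0:8,r1:1,r2:Mul1,r3:Add1,r4:7
  c10: -  regs: r0:8,r1:1,r2:Mul1,r3:Add1,r4:7
  c11: -  regs: r0:8,r1:1,r2:Mul1,r3:Add1,r4:7
  c12: -  regs: r0:8,r1:1,r2:Mul1,r3:Add1,r4:7
  c13: CDB Mul1=8  regs: r0:8,r1:1,r2:8,r3:Add1,r4:7
  c14: -  regs: r0:8,r1:1,r2:8,r3:Add1,r4:7
  c15: -  regs: r0:8,r1:1,r2:8,r3:Add1,r4:7

STATUS = VALUE 8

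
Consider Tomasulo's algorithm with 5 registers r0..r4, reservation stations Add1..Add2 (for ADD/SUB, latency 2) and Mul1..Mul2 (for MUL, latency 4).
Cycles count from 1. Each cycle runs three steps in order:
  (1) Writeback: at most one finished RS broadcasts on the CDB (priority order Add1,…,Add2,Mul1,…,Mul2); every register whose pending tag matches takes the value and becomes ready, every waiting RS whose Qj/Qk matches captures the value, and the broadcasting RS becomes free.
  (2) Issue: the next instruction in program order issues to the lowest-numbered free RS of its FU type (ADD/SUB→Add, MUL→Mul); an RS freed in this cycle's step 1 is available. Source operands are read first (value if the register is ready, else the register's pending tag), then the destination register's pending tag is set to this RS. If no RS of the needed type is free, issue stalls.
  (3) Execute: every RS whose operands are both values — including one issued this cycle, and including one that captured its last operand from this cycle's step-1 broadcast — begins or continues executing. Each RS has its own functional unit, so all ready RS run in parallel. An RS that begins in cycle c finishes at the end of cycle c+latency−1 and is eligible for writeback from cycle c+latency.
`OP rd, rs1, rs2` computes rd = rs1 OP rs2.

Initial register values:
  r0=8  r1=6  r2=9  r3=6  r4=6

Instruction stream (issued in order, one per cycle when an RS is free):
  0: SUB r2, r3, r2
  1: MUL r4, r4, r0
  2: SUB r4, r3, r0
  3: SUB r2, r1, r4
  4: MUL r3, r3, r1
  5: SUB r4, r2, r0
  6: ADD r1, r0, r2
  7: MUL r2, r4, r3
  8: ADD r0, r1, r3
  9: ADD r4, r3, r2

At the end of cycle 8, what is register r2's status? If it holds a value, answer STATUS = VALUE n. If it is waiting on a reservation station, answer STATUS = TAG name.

  c1: issue SUB r2<-Add1  regs: r0:8,r1:6,r2:Add1,r3:6,r4:6
  c2: issue MUL r4<-Mul1  regs: r0:8,r1:6,r2:Add1,r3:6,r4:Mul1
  c3: CDB Add1=-3; issue SUB r4<-Add1  regs: r0:8,r1:6,r2:-3,r3:6,r4:Add1
  c4: issue SUB r2<-Add2  regs: r0:8,r1:6,r2:Add2,r3:6,r4:Add1
  c5: CDB Add1=-2; issue MUL r3<-Mul2  regs: r0:8,r1:6,r2:Add2,r3:Mul2,r4:-2
  c6: CDB Mul1=48; issue SUB r4<-Add1  regs: r0:8,r1:6,r2:Add2,r3:Mul2,r4:Add1
  c7: CDB Add2=8; issue ADD r1<-Add2  regs: r0:8,r1:Add2,r2:8,r3:Mul2,r4:Add1
  c8: issue MUL r2<-Mul1  regs: r0:8,r1:Add2,r2:Mul1,r3:Mul2,r4:Add1

STATUS = TAG Mul1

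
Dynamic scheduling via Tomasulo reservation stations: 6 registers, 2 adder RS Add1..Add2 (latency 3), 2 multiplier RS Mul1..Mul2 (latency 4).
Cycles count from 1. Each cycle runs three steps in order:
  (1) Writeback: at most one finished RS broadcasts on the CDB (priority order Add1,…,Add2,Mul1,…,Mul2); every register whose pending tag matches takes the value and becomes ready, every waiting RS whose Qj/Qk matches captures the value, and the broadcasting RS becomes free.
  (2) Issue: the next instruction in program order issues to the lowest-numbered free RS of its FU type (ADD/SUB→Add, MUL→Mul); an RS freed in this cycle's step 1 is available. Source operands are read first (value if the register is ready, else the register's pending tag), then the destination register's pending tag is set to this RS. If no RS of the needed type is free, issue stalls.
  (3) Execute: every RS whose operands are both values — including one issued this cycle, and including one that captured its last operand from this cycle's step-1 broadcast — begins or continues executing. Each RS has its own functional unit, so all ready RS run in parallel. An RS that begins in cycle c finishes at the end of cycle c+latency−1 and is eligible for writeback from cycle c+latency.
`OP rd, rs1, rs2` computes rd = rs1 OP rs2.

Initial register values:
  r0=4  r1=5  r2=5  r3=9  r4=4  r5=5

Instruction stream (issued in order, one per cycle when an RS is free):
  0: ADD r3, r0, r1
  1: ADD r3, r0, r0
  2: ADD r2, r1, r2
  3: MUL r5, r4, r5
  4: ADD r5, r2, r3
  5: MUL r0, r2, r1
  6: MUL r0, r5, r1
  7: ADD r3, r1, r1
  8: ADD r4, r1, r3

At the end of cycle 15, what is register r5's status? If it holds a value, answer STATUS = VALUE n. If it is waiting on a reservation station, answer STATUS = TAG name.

STATUS = VALUE 18

c1: issue ADD r3<-Add1 | r0:4,r1:5,r2:5,r3:Add1,r4:4,r5:5
c2: issue ADD r3<-Add2 | r0:4,r1:5,r2:5,r3:Add2,r4:4,r5:5
c3: stall | r0:4,r1:5,r2:5,r3:Add2,r4:4,r5:5
c4: CDB Add1=9; issue ADD r2<-Add1 | r0:4,r1:5,r2:Add1,r3:Add2,r4:4,r5:5
c5: CDB Add2=8; issue MUL r5<-Mul1 | r0:4,r1:5,r2:Add1,r3:8,r4:4,r5:Mul1
c6: issue ADD r5<-Add2 | r0:4,r1:5,r2:Add1,r3:8,r4:4,r5:Add2
c7: CDB Add1=10; issue MUL r0<-Mul2 | r0:Mul2,r1:5,r2:10,r3:8,r4:4,r5:Add2
c8: stall | r0:Mul2,r1:5,r2:10,r3:8,r4:4,r5:Add2
c9: CDB Mul1=20; issue MUL r0<-Mul1 | r0:Mul1,r1:5,r2:10,r3:8,r4:4,r5:Add2
c10: CDB Add2=18; issue ADD r3<-Add1 | r0:Mul1,r1:5,r2:10,r3:Add1,r4:4,r5:18
c11: CDB Mul2=50; issue ADD r4<-Add2 | r0:Mul1,r1:5,r2:10,r3:Add1,r4:Add2,r5:18
c12: - | r0:Mul1,r1:5,r2:10,r3:Add1,r4:Add2,r5:18
c13: CDB Add1=10 | r0:Mul1,r1:5,r2:10,r3:10,r4:Add2,r5:18
c14: CDB Mul1=90 | r0:90,r1:5,r2:10,r3:10,r4:Add2,r5:18
c15: - | r0:90,r1:5,r2:10,r3:10,r4:Add2,r5:18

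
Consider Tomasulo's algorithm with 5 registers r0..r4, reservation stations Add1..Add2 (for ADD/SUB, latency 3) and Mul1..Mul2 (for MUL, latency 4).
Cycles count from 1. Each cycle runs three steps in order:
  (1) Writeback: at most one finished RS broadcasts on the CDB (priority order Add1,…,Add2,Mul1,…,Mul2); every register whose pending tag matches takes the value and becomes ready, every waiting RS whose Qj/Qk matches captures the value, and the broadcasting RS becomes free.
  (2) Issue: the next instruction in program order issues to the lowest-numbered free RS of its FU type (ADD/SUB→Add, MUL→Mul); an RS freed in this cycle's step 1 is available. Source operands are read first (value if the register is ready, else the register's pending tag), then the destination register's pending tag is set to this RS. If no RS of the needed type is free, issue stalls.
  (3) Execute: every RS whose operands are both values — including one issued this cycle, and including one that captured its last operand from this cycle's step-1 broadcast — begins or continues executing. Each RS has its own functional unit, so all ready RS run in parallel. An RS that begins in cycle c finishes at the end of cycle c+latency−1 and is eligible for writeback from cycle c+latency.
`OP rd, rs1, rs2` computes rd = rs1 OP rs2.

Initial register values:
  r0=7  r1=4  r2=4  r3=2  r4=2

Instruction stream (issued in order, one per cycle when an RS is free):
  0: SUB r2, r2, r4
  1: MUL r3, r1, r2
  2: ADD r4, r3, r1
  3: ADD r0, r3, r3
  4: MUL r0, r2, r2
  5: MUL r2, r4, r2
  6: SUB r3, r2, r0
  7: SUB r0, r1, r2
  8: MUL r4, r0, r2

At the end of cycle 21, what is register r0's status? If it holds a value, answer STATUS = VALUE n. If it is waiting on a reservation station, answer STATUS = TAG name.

c1: issue SUB r2<-Add1 | r0:7,r1:4,r2:Add1,r3:2,r4:2
c2: issue MUL r3<-Mul1 | r0:7,r1:4,r2:Add1,r3:Mul1,r4:2
c3: issue ADD r4<-Add2 | r0:7,r1:4,r2:Add1,r3:Mul1,r4:Add2
c4: CDB Add1=2; issue ADD r0<-Add1 | r0:Add1,r1:4,r2:2,r3:Mul1,r4:Add2
c5: issue MUL r0<-Mul2 | r0:Mul2,r1:4,r2:2,r3:Mul1,r4:Add2
c6: stall | r0:Mul2,r1:4,r2:2,r3:Mul1,r4:Add2
c7: stall | r0:Mul2,r1:4,r2:2,r3:Mul1,r4:Add2
c8: CDB Mul1=8; issue MUL r2<-Mul1 | r0:Mul2,r1:4,r2:Mul1,r3:8,r4:Add2
c9: CDB Mul2=4; stall | r0:4,r1:4,r2:Mul1,r3:8,r4:Add2
c10: stall | r0:4,r1:4,r2:Mul1,r3:8,r4:Add2
c11: CDB Add1=16; issue SUB r3<-Add1 | r0:4,r1:4,r2:Mul1,r3:Add1,r4:Add2
c12: CDB Add2=12; issue SUB r0<-Add2 | r0:Add2,r1:4,r2:Mul1,r3:Add1,r4:12
c13: issue MUL r4<-Mul2 | r0:Add2,r1:4,r2:Mul1,r3:Add1,r4:Mul2
c14: - | r0:Add2,r1:4,r2:Mul1,r3:Add1,r4:Mul2
c15: - | r0:Add2,r1:4,r2:Mul1,r3:Add1,r4:Mul2
c16: CDB Mul1=24 | r0:Add2,r1:4,r2:24,r3:Add1,r4:Mul2
c17: - | r0:Add2,r1:4,r2:24,r3:Add1,r4:Mul2
c18: - | r0:Add2,r1:4,r2:24,r3:Add1,r4:Mul2
c19: CDB Add1=20 | r0:Add2,r1:4,r2:24,r3:20,r4:Mul2
c20: CDB Add2=-20 | r0:-20,r1:4,r2:24,r3:20,r4:Mul2
c21: - | r0:-20,r1:4,r2:24,r3:20,r4:Mul2

STATUS = VALUE -20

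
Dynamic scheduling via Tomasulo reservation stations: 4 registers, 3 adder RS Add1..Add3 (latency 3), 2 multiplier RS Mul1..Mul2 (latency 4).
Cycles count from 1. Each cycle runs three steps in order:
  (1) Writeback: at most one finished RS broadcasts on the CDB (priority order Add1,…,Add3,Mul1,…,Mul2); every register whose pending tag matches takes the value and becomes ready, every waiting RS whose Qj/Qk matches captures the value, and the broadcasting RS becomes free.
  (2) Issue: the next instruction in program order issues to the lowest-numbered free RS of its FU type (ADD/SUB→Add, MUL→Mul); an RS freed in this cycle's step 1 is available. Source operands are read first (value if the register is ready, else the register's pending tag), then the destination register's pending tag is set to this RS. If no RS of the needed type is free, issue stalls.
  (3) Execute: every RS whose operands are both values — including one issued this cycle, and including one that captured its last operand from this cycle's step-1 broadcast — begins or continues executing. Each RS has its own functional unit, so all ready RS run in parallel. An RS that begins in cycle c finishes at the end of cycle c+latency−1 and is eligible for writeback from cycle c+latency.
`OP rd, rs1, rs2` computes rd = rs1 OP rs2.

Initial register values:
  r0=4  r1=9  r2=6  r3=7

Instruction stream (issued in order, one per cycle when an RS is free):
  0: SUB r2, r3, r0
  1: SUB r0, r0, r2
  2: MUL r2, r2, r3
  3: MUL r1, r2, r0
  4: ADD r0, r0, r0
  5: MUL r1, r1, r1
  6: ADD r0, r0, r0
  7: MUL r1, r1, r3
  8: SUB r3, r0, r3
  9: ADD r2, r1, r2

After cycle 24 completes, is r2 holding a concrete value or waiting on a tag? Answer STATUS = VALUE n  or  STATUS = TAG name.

cycle 1: issue SUB r2<-Add1 // r0:4,r1:9,r2:Add1,r3:7
cycle 2: issue SUB r0<-Add2 // r0:Add2,r1:9,r2:Add1,r3:7
cycle 3: issue MUL r2<-Mul1 // r0:Add2,r1:9,r2:Mul1,r3:7
cycle 4: CDB Add1=3; issue MUL r1<-Mul2 // r0:Add2,r1:Mul2,r2:Mul1,r3:7
cycle 5: issue ADD r0<-Add1 // r0:Add1,r1:Mul2,r2:Mul1,r3:7
cycle 6: stall // r0:Add1,r1:Mul2,r2:Mul1,r3:7
cycle 7: CDB Add2=1; stall // r0:Add1,r1:Mul2,r2:Mul1,r3:7
cycle 8: CDB Mul1=21; issue MUL r1<-Mul1 // r0:Add1,r1:Mul1,r2:21,r3:7
cycle 9: issue ADD r0<-Add2 // r0:Add2,r1:Mul1,r2:21,r3:7
cycle 10: CDB Add1=2; stall // r0:Add2,r1:Mul1,r2:21,r3:7
cycle 11: stall // r0:Add2,r1:Mul1,r2:21,r3:7
cycle 12: CDB Mul2=21; issue MUL r1<-Mul2 // r0:Add2,r1:Mul2,r2:21,r3:7
cycle 13: CDB Add2=4; issue SUB r3<-Add1 // r0:4,r1:Mul2,r2:21,r3:Add1
cycle 14: issue ADD r2<-Add2 // r0:4,r1:Mul2,r2:Add2,r3:Add1
cycle 15: - // r0:4,r1:Mul2,r2:Add2,r3:Add1
cycle 16: CDB Add1=-3 // r0:4,r1:Mul2,r2:Add2,r3:-3
cycle 17: CDB Mul1=441 // r0:4,r1:Mul2,r2:Add2,r3:-3
cycle 18: - // r0:4,r1:Mul2,r2:Add2,r3:-3
cycle 19: - // r0:4,r1:Mul2,r2:Add2,r3:-3
cycle 20: - // r0:4,r1:Mul2,r2:Add2,r3:-3
cycle 21: CDB Mul2=3087 // r0:4,r1:3087,r2:Add2,r3:-3
cycle 22: - // r0:4,r1:3087,r2:Add2,r3:-3
cycle 23: - // r0:4,r1:3087,r2:Add2,r3:-3
cycle 24: CDB Add2=3108 // r0:4,r1:3087,r2:3108,r3:-3

STATUS = VALUE 3108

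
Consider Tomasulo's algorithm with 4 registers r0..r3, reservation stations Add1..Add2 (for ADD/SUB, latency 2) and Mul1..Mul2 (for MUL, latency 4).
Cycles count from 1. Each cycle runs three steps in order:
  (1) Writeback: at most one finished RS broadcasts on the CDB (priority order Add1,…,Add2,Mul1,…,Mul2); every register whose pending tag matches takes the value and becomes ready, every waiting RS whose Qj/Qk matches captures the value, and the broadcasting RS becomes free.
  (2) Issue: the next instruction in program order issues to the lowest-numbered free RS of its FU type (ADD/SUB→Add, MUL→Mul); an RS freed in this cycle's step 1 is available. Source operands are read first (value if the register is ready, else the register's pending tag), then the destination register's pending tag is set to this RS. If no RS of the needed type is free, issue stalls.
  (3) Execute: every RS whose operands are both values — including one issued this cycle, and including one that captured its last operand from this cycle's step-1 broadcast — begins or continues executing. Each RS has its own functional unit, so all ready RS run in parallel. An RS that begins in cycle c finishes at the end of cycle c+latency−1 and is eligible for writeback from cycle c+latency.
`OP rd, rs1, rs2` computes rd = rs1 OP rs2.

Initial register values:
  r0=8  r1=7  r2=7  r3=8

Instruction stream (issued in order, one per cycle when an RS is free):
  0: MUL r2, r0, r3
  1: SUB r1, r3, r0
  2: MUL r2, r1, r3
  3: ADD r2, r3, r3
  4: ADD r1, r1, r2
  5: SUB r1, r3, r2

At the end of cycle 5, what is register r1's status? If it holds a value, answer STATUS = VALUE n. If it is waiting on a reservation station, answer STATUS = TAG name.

STATUS = TAG Add2

cycle 1: issue MUL r2<-Mul1 // r0:8,r1:7,r2:Mul1,r3:8
cycle 2: issue SUB r1<-Add1 // r0:8,r1:Add1,r2:Mul1,r3:8
cycle 3: issue MUL r2<-Mul2 // r0:8,r1:Add1,r2:Mul2,r3:8
cycle 4: CDB Add1=0; issue ADD r2<-Add1 // r0:8,r1:0,r2:Add1,r3:8
cycle 5: CDB Mul1=64; issue ADD r1<-Add2 // r0:8,r1:Add2,r2:Add1,r3:8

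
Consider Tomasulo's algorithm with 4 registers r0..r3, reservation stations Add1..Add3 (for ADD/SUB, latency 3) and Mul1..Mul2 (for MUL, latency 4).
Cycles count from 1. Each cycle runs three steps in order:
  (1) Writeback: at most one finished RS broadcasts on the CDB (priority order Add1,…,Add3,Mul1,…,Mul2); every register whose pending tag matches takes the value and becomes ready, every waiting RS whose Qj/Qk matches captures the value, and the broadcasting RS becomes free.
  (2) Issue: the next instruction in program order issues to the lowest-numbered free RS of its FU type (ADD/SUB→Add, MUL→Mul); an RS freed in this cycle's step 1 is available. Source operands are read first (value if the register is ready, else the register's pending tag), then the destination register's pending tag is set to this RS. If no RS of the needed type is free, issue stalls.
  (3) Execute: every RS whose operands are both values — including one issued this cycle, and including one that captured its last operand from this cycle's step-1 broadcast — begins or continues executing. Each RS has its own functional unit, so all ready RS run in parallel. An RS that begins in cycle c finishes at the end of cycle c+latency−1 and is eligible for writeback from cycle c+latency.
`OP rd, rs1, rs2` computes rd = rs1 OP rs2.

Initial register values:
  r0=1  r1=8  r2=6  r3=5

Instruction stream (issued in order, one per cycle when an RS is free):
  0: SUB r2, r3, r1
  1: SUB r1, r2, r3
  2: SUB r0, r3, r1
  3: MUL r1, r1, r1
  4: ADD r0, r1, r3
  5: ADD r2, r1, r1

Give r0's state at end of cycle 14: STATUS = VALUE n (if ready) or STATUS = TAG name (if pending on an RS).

c1: issue SUB r2<-Add1 | r0:1,r1:8,r2:Add1,r3:5
c2: issue SUB r1<-Add2 | r0:1,r1:Add2,r2:Add1,r3:5
c3: issue SUB r0<-Add3 | r0:Add3,r1:Add2,r2:Add1,r3:5
c4: CDB Add1=-3; issue MUL r1<-Mul1 | r0:Add3,r1:Mul1,r2:-3,r3:5
c5: issue ADD r0<-Add1 | r0:Add1,r1:Mul1,r2:-3,r3:5
c6: stall | r0:Add1,r1:Mul1,r2:-3,r3:5
c7: CDB Add2=-8; issue ADD r2<-Add2 | r0:Add1,r1:Mul1,r2:Add2,r3:5
c8: - | r0:Add1,r1:Mul1,r2:Add2,r3:5
c9: - | r0:Add1,r1:Mul1,r2:Add2,r3:5
c10: CDB Add3=13 | r0:Add1,r1:Mul1,r2:Add2,r3:5
c11: CDB Mul1=64 | r0:Add1,r1:64,r2:Add2,r3:5
c12: - | r0:Add1,r1:64,r2:Add2,r3:5
c13: - | r0:Add1,r1:64,r2:Add2,r3:5
c14: CDB Add1=69 | r0:69,r1:64,r2:Add2,r3:5

STATUS = VALUE 69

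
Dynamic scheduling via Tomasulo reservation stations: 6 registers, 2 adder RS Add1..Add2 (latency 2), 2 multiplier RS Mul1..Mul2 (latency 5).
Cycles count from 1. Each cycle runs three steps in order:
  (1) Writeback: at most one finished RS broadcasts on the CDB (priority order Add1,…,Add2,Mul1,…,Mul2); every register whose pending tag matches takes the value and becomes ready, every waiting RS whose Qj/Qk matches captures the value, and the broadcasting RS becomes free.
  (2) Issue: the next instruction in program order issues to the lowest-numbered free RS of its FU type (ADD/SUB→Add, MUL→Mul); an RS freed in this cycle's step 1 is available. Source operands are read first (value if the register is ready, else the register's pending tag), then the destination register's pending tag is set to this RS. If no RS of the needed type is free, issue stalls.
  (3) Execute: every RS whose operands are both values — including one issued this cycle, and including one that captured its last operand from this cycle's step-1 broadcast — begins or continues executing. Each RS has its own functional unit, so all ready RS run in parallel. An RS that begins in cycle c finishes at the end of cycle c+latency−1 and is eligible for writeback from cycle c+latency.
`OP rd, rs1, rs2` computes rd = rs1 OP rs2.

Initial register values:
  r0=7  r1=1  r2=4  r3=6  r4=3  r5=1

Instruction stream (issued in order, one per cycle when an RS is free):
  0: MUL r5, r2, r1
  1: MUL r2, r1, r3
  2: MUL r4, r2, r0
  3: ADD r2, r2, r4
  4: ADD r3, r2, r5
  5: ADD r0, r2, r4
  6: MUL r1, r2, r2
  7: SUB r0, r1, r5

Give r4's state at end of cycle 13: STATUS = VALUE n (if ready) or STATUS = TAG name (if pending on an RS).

STATUS = VALUE 42

cycle 1: issue MUL r5<-Mul1 // r0:7,r1:1,r2:4,r3:6,r4:3,r5:Mul1
cycle 2: issue MUL r2<-Mul2 // r0:7,r1:1,r2:Mul2,r3:6,r4:3,r5:Mul1
cycle 3: stall // r0:7,r1:1,r2:Mul2,r3:6,r4:3,r5:Mul1
cycle 4: stall // r0:7,r1:1,r2:Mul2,r3:6,r4:3,r5:Mul1
cycle 5: stall // r0:7,r1:1,r2:Mul2,r3:6,r4:3,r5:Mul1
cycle 6: CDB Mul1=4; issue MUL r4<-Mul1 // r0:7,r1:1,r2:Mul2,r3:6,r4:Mul1,r5:4
cycle 7: CDB Mul2=6; issue ADD r2<-Add1 // r0:7,r1:1,r2:Add1,r3:6,r4:Mul1,r5:4
cycle 8: issue ADD r3<-Add2 // r0:7,r1:1,r2:Add1,r3:Add2,r4:Mul1,r5:4
cycle 9: stall // r0:7,r1:1,r2:Add1,r3:Add2,r4:Mul1,r5:4
cycle 10: stall // r0:7,r1:1,r2:Add1,r3:Add2,r4:Mul1,r5:4
cycle 11: stall // r0:7,r1:1,r2:Add1,r3:Add2,r4:Mul1,r5:4
cycle 12: CDB Mul1=42; stall // r0:7,r1:1,r2:Add1,r3:Add2,r4:42,r5:4
cycle 13: stall // r0:7,r1:1,r2:Add1,r3:Add2,r4:42,r5:4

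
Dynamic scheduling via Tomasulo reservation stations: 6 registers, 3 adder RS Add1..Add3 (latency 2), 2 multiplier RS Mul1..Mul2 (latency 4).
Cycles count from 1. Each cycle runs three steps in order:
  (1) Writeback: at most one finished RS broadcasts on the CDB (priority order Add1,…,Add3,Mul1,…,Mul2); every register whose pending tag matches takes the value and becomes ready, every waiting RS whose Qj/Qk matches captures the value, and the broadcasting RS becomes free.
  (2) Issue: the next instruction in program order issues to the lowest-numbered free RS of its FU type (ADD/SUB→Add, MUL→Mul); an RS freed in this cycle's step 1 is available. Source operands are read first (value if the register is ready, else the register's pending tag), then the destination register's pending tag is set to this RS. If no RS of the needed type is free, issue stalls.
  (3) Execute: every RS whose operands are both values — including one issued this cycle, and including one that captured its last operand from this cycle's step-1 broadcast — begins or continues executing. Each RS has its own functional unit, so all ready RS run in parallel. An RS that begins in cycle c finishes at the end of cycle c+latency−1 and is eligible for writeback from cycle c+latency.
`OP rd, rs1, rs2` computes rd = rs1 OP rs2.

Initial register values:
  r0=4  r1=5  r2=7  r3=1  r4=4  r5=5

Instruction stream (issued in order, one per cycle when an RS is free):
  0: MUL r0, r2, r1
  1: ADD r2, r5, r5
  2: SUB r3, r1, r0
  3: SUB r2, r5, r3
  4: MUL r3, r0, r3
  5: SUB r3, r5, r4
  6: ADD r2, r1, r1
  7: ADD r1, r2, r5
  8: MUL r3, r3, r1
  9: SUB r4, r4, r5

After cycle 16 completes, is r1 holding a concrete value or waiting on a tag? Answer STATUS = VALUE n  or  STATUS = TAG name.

  c1: issue MUL r0<-Mul1  regs: r0:Mul1,r1:5,r2:7,r3:1,r4:4,r5:5
  c2: issue ADD r2<-Add1  regs: r0:Mul1,r1:5,r2:Add1,r3:1,r4:4,r5:5
  c3: issue SUB r3<-Add2  regs: r0:Mul1,r1:5,r2:Add1,r3:Add2,r4:4,r5:5
  c4: CDB Add1=10; issue SUB r2<-Add1  regs: r0:Mul1,r1:5,r2:Add1,r3:Add2,r4:4,r5:5
  c5: CDB Mul1=35; issue MUL r3<-Mul1  regs: r0:35,r1:5,r2:Add1,r3:Mul1,r4:4,r5:5
  c6: issue SUB r3<-Add3  regs: r0:35,r1:5,r2:Add1,r3:Add3,r4:4,r5:5
  c7: CDB Add2=-30; issue ADD r2<-Add2  regs: r0:35,r1:5,r2:Add2,r3:Add3,r4:4,r5:5
  c8: CDB Add3=1; issue ADD r1<-Add3  regs: r0:35,r1:Add3,r2:Add2,r3:1,r4:4,r5:5
  c9: CDB Add1=35; issue MUL r3<-Mul2  regs: r0:35,r1:Add3,r2:Add2,r3:Mul2,r4:4,r5:5
  c10: CDB Add2=10; issue SUB r4<-Add1  regs: r0:35,r1:Add3,r2:10,r3:Mul2,r4:Add1,r5:5
  c11: CDB Mul1=-1050  regs: r0:35,r1:Add3,r2:10,r3:Mul2,r4:Add1,r5:5
  c12: CDB Add1=-1  regs: r0:35,r1:Add3,r2:10,r3:Mul2,r4:-1,r5:5
  c13: CDB Add3=15  regs: r0:35,r1:15,r2:10,r3:Mul2,r4:-1,r5:5
  c14: -  regs: r0:35,r1:15,r2:10,r3:Mul2,r4:-1,r5:5
  c15: -  regs: r0:35,r1:15,r2:10,r3:Mul2,r4:-1,r5:5
  c16: -  regs: r0:35,r1:15,r2:10,r3:Mul2,r4:-1,r5:5

STATUS = VALUE 15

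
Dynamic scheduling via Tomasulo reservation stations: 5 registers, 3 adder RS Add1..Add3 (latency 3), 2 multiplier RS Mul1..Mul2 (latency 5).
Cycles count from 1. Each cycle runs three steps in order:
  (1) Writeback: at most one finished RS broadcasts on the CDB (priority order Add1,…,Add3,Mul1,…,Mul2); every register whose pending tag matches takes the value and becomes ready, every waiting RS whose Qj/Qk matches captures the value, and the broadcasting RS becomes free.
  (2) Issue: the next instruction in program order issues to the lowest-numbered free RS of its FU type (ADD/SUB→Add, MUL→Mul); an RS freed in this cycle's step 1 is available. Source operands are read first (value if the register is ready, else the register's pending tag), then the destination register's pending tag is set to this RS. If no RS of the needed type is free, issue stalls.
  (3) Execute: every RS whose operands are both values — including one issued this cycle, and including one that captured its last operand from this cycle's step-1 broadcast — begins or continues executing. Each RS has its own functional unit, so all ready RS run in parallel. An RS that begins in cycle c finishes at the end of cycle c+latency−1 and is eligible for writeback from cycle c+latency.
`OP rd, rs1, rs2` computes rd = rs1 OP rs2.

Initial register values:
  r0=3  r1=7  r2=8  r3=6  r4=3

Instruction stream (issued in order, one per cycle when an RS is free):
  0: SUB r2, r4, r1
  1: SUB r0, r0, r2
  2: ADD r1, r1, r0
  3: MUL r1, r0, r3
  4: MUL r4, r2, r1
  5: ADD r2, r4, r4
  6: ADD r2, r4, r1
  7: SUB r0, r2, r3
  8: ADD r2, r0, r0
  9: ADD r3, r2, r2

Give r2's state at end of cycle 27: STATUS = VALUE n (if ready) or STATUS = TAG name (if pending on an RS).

STATUS = VALUE -264

c1: issue SUB r2<-Add1 | r0:3,r1:7,r2:Add1,r3:6,r4:3
c2: issue SUB r0<-Add2 | r0:Add2,r1:7,r2:Add1,r3:6,r4:3
c3: issue ADD r1<-Add3 | r0:Add2,r1:Add3,r2:Add1,r3:6,r4:3
c4: CDB Add1=-4; issue MUL r1<-Mul1 | r0:Add2,r1:Mul1,r2:-4,r3:6,r4:3
c5: issue MUL r4<-Mul2 | r0:Add2,r1:Mul1,r2:-4,r3:6,r4:Mul2
c6: issue ADD r2<-Add1 | r0:Add2,r1:Mul1,r2:Add1,r3:6,r4:Mul2
c7: CDB Add2=7; issue ADD r2<-Add2 | r0:7,r1:Mul1,r2:Add2,r3:6,r4:Mul2
c8: stall | r0:7,r1:Mul1,r2:Add2,r3:6,r4:Mul2
c9: stall | r0:7,r1:Mul1,r2:Add2,r3:6,r4:Mul2
c10: CDB Add3=14; issue SUB r0<-Add3 | r0:Add3,r1:Mul1,r2:Add2,r3:6,r4:Mul2
c11: stall | r0:Add3,r1:Mul1,r2:Add2,r3:6,r4:Mul2
c12: CDB Mul1=42; stall | r0:Add3,r1:42,r2:Add2,r3:6,r4:Mul2
c13: stall | r0:Add3,r1:42,r2:Add2,r3:6,r4:Mul2
c14: stall | r0:Add3,r1:42,r2:Add2,r3:6,r4:Mul2
c15: stall | r0:Add3,r1:42,r2:Add2,r3:6,r4:Mul2
c16: stall | r0:Add3,r1:42,r2:Add2,r3:6,r4:Mul2
c17: CDB Mul2=-168; stall | r0:Add3,r1:42,r2:Add2,r3:6,r4:-168
c18: stall | r0:Add3,r1:42,r2:Add2,r3:6,r4:-168
c19: stall | r0:Add3,r1:42,r2:Add2,r3:6,r4:-168
c20: CDB Add1=-336; issue ADD r2<-Add1 | r0:Add3,r1:42,r2:Add1,r3:6,r4:-168
c21: CDB Add2=-126; issue ADD r3<-Add2 | r0:Add3,r1:42,r2:Add1,r3:Add2,r4:-168
c22: - | r0:Add3,r1:42,r2:Add1,r3:Add2,r4:-168
c23: - | r0:Add3,r1:42,r2:Add1,r3:Add2,r4:-168
c24: CDB Add3=-132 | r0:-132,r1:42,r2:Add1,r3:Add2,r4:-168
c25: - | r0:-132,r1:42,r2:Add1,r3:Add2,r4:-168
c26: - | r0:-132,r1:42,r2:Add1,r3:Add2,r4:-168
c27: CDB Add1=-264 | r0:-132,r1:42,r2:-264,r3:Add2,r4:-168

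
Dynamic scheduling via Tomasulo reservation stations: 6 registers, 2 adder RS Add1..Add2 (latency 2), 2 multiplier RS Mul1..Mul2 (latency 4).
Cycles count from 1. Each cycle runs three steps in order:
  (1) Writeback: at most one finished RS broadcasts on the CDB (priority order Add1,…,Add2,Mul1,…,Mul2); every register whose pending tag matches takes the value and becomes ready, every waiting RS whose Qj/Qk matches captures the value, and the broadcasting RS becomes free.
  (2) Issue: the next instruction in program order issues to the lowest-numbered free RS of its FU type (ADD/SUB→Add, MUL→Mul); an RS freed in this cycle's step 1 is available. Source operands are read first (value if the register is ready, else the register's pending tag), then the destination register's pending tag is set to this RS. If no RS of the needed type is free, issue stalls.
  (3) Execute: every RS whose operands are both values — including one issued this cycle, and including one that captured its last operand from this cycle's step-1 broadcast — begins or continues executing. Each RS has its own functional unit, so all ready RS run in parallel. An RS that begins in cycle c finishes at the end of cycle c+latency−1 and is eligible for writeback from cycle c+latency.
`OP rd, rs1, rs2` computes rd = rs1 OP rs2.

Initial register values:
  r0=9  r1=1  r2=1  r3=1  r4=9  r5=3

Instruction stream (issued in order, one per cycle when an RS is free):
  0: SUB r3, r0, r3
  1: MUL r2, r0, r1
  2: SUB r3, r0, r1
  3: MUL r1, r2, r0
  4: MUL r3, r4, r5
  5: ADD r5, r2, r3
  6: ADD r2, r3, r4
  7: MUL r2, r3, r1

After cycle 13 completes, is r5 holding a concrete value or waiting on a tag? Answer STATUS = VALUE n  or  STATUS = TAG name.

STATUS = VALUE 36

cycle 1: issue SUB r3<-Add1 // r0:9,r1:1,r2:1,r3:Add1,r4:9,r5:3
cycle 2: issue MUL r2<-Mul1 // r0:9,r1:1,r2:Mul1,r3:Add1,r4:9,r5:3
cycle 3: CDB Add1=8; issue SUB r3<-Add1 // r0:9,r1:1,r2:Mul1,r3:Add1,r4:9,r5:3
cycle 4: issue MUL r1<-Mul2 // r0:9,r1:Mul2,r2:Mul1,r3:Add1,r4:9,r5:3
cycle 5: CDB Add1=8; stall // r0:9,r1:Mul2,r2:Mul1,r3:8,r4:9,r5:3
cycle 6: CDB Mul1=9; issue MUL r3<-Mul1 // r0:9,r1:Mul2,r2:9,r3:Mul1,r4:9,r5:3
cycle 7: issue ADD r5<-Add1 // r0:9,r1:Mul2,r2:9,r3:Mul1,r4:9,r5:Add1
cycle 8: issue ADD r2<-Add2 // r0:9,r1:Mul2,r2:Add2,r3:Mul1,r4:9,r5:Add1
cycle 9: stall // r0:9,r1:Mul2,r2:Add2,r3:Mul1,r4:9,r5:Add1
cycle 10: CDB Mul1=27; issue MUL r2<-Mul1 // r0:9,r1:Mul2,r2:Mul1,r3:27,r4:9,r5:Add1
cycle 11: CDB Mul2=81 // r0:9,r1:81,r2:Mul1,r3:27,r4:9,r5:Add1
cycle 12: CDB Add1=36 // r0:9,r1:81,r2:Mul1,r3:27,r4:9,r5:36
cycle 13: CDB Add2=36 // r0:9,r1:81,r2:Mul1,r3:27,r4:9,r5:36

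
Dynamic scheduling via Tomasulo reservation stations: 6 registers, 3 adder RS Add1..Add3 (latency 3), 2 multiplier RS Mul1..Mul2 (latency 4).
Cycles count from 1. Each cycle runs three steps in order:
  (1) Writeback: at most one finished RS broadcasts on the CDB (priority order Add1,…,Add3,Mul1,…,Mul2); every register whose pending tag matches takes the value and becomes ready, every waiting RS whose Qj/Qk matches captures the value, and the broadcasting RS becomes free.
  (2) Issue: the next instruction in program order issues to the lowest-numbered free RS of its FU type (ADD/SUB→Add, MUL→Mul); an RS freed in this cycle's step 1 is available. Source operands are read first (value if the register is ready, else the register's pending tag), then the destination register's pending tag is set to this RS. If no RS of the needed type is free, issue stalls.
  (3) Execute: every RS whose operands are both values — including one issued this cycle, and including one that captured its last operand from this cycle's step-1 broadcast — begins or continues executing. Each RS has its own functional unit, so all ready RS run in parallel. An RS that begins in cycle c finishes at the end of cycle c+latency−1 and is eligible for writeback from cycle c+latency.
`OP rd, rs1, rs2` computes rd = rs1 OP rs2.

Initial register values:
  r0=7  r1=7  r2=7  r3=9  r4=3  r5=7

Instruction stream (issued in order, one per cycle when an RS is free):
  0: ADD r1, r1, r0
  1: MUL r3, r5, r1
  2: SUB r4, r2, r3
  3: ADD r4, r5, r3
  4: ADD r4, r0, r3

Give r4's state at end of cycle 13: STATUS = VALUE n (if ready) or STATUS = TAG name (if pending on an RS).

c1: issue ADD r1<-Add1 | r0:7,r1:Add1,r2:7,r3:9,r4:3,r5:7
c2: issue MUL r3<-Mul1 | r0:7,r1:Add1,r2:7,r3:Mul1,r4:3,r5:7
c3: issue SUB r4<-Add2 | r0:7,r1:Add1,r2:7,r3:Mul1,r4:Add2,r5:7
c4: CDB Add1=14; issue ADD r4<-Add1 | r0:7,r1:14,r2:7,r3:Mul1,r4:Add1,r5:7
c5: issue ADD r4<-Add3 | r0:7,r1:14,r2:7,r3:Mul1,r4:Add3,r5:7
c6: - | r0:7,r1:14,r2:7,r3:Mul1,r4:Add3,r5:7
c7: - | r0:7,r1:14,r2:7,r3:Mul1,r4:Add3,r5:7
c8: CDB Mul1=98 | r0:7,r1:14,r2:7,r3:98,r4:Add3,r5:7
c9: - | r0:7,r1:14,r2:7,r3:98,r4:Add3,r5:7
c10: - | r0:7,r1:14,r2:7,r3:98,r4:Add3,r5:7
c11: CDB Add1=105 | r0:7,r1:14,r2:7,r3:98,r4:Add3,r5:7
c12: CDB Add2=-91 | r0:7,r1:14,r2:7,r3:98,r4:Add3,r5:7
c13: CDB Add3=105 | r0:7,r1:14,r2:7,r3:98,r4:105,r5:7

STATUS = VALUE 105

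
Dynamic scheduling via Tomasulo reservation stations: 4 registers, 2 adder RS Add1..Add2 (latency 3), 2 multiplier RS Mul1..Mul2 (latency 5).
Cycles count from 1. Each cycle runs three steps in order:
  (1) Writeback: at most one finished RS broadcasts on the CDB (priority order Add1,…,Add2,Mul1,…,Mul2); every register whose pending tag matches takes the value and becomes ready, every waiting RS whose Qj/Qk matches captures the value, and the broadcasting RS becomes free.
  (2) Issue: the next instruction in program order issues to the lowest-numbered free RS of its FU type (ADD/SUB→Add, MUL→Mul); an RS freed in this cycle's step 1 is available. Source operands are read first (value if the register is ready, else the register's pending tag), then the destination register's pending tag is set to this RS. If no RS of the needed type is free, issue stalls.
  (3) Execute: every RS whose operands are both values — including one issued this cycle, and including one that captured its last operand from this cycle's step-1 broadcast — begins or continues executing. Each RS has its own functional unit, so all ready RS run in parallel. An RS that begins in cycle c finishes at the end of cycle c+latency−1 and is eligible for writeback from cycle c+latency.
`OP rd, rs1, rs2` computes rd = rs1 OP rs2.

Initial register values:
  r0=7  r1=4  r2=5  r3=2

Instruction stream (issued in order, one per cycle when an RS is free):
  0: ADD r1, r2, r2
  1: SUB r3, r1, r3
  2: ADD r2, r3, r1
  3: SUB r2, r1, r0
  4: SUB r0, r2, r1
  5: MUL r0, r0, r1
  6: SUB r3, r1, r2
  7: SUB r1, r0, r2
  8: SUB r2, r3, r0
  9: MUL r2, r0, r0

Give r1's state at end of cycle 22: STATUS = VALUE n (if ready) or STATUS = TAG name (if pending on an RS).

cycle 1: issue ADD r1<-Add1 // r0:7,r1:Add1,r2:5,r3:2
cycle 2: issue SUB r3<-Add2 // r0:7,r1:Add1,r2:5,r3:Add2
cycle 3: stall // r0:7,r1:Add1,r2:5,r3:Add2
cycle 4: CDB Add1=10; issue ADD r2<-Add1 // r0:7,r1:10,r2:Add1,r3:Add2
cycle 5: stall // r0:7,r1:10,r2:Add1,r3:Add2
cycle 6: stall // r0:7,r1:10,r2:Add1,r3:Add2
cycle 7: CDB Add2=8; issue SUB r2<-Add2 // r0:7,r1:10,r2:Add2,r3:8
cycle 8: stall // r0:7,r1:10,r2:Add2,r3:8
cycle 9: stall // r0:7,r1:10,r2:Add2,r3:8
cycle 10: CDB Add1=18; issue SUB r0<-Add1 // r0:Add1,r1:10,r2:Add2,r3:8
cycle 11: CDB Add2=3; issue MUL r0<-Mul1 // r0:Mul1,r1:10,r2:3,r3:8
cycle 12: issue SUB r3<-Add2 // r0:Mul1,r1:10,r2:3,r3:Add2
cycle 13: stall // r0:Mul1,r1:10,r2:3,r3:Add2
cycle 14: CDB Add1=-7; issue SUB r1<-Add1 // r0:Mul1,r1:Add1,r2:3,r3:Add2
cycle 15: CDB Add2=7; issue SUB r2<-Add2 // r0:Mul1,r1:Add1,r2:Add2,r3:7
cycle 16: issue MUL r2<-Mul2 // r0:Mul1,r1:Add1,r2:Mul2,r3:7
cycle 17: - // r0:Mul1,r1:Add1,r2:Mul2,r3:7
cycle 18: - // r0:Mul1,r1:Add1,r2:Mul2,r3:7
cycle 19: CDB Mul1=-70 // r0:-70,r1:Add1,r2:Mul2,r3:7
cycle 20: - // r0:-70,r1:Add1,r2:Mul2,r3:7
cycle 21: - // r0:-70,r1:Add1,r2:Mul2,r3:7
cycle 22: CDB Add1=-73 // r0:-70,r1:-73,r2:Mul2,r3:7

STATUS = VALUE -73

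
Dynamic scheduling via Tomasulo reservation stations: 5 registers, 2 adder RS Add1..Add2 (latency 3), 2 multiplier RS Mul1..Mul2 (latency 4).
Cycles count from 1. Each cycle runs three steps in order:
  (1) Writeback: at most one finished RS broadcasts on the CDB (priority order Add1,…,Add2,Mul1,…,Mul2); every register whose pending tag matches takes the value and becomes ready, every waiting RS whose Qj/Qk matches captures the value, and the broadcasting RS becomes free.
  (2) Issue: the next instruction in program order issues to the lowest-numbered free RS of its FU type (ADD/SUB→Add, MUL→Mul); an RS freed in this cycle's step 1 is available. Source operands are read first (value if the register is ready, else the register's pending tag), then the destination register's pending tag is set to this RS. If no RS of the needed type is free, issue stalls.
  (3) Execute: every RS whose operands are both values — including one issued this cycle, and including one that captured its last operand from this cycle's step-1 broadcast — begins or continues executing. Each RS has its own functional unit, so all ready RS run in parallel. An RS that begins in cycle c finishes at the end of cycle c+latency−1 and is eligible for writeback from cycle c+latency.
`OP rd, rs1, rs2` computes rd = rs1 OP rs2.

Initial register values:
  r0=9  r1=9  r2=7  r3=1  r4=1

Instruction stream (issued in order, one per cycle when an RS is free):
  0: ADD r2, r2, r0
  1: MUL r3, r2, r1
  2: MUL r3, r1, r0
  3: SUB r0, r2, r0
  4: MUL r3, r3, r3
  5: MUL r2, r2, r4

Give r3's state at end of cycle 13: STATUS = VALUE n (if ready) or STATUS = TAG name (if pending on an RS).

c1: issue ADD r2<-Add1 | r0:9,r1:9,r2:Add1,r3:1,r4:1
c2: issue MUL r3<-Mul1 | r0:9,r1:9,r2:Add1,r3:Mul1,r4:1
c3: issue MUL r3<-Mul2 | r0:9,r1:9,r2:Add1,r3:Mul2,r4:1
c4: CDB Add1=16; issue SUB r0<-Add1 | r0:Add1,r1:9,r2:16,r3:Mul2,r4:1
c5: stall | r0:Add1,r1:9,r2:16,r3:Mul2,r4:1
c6: stall | r0:Add1,r1:9,r2:16,r3:Mul2,r4:1
c7: CDB Add1=7; stall | r0:7,r1:9,r2:16,r3:Mul2,r4:1
c8: CDB Mul1=144; issue MUL r3<-Mul1 | r0:7,r1:9,r2:16,r3:Mul1,r4:1
c9: CDB Mul2=81; issue MUL r2<-Mul2 | r0:7,r1:9,r2:Mul2,r3:Mul1,r4:1
c10: - | r0:7,r1:9,r2:Mul2,r3:Mul1,r4:1
c11: - | r0:7,r1:9,r2:Mul2,r3:Mul1,r4:1
c12: - | r0:7,r1:9,r2:Mul2,r3:Mul1,r4:1
c13: CDB Mul1=6561 | r0:7,r1:9,r2:Mul2,r3:6561,r4:1

STATUS = VALUE 6561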